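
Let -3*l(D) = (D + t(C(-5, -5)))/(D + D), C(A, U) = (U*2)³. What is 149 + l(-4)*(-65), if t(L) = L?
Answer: 17209/6 ≈ 2868.2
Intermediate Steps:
C(A, U) = 8*U³ (C(A, U) = (2*U)³ = 8*U³)
l(D) = -(-1000 + D)/(6*D) (l(D) = -(D + 8*(-5)³)/(3*(D + D)) = -(D + 8*(-125))/(3*(2*D)) = -(D - 1000)*1/(2*D)/3 = -(-1000 + D)*1/(2*D)/3 = -(-1000 + D)/(6*D))
149 + l(-4)*(-65) = 149 + ((⅙)*(1000 - 1*(-4))/(-4))*(-65) = 149 + ((⅙)*(-¼)*(1000 + 4))*(-65) = 149 + ((⅙)*(-¼)*1004)*(-65) = 149 - 251/6*(-65) = 149 + 16315/6 = 17209/6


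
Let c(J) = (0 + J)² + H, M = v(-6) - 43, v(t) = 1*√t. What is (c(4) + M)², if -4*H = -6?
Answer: 2577/4 - 51*I*√6 ≈ 644.25 - 124.92*I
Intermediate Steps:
H = 3/2 (H = -¼*(-6) = 3/2 ≈ 1.5000)
v(t) = √t
M = -43 + I*√6 (M = √(-6) - 43 = I*√6 - 43 = -43 + I*√6 ≈ -43.0 + 2.4495*I)
c(J) = 3/2 + J² (c(J) = (0 + J)² + 3/2 = J² + 3/2 = 3/2 + J²)
(c(4) + M)² = ((3/2 + 4²) + (-43 + I*√6))² = ((3/2 + 16) + (-43 + I*√6))² = (35/2 + (-43 + I*√6))² = (-51/2 + I*√6)²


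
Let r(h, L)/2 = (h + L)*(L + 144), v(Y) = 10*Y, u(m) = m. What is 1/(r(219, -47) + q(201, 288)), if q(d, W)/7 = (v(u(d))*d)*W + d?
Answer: 1/814518935 ≈ 1.2277e-9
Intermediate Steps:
r(h, L) = 2*(144 + L)*(L + h) (r(h, L) = 2*((h + L)*(L + 144)) = 2*((L + h)*(144 + L)) = 2*((144 + L)*(L + h)) = 2*(144 + L)*(L + h))
q(d, W) = 7*d + 70*W*d² (q(d, W) = 7*(((10*d)*d)*W + d) = 7*((10*d²)*W + d) = 7*(10*W*d² + d) = 7*(d + 10*W*d²) = 7*d + 70*W*d²)
1/(r(219, -47) + q(201, 288)) = 1/((2*(-47)² + 288*(-47) + 288*219 + 2*(-47)*219) + 7*201*(1 + 10*288*201)) = 1/((2*2209 - 13536 + 63072 - 20586) + 7*201*(1 + 578880)) = 1/((4418 - 13536 + 63072 - 20586) + 7*201*578881) = 1/(33368 + 814485567) = 1/814518935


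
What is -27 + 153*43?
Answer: 6552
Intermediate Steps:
-27 + 153*43 = -27 + 6579 = 6552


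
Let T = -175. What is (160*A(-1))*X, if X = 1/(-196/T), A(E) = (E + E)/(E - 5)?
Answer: 1000/21 ≈ 47.619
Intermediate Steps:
A(E) = 2*E/(-5 + E) (A(E) = (2*E)/(-5 + E) = 2*E/(-5 + E))
X = 25/28 (X = 1/(-196/(-175)) = 1/(-196*(-1/175)) = 1/(28/25) = 25/28 ≈ 0.89286)
(160*A(-1))*X = (160*(2*(-1)/(-5 - 1)))*(25/28) = (160*(2*(-1)/(-6)))*(25/28) = (160*(2*(-1)*(-1/6)))*(25/28) = (160*(1/3))*(25/28) = (160/3)*(25/28) = 1000/21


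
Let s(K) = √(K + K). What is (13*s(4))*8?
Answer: 208*√2 ≈ 294.16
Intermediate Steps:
s(K) = √2*√K (s(K) = √(2*K) = √2*√K)
(13*s(4))*8 = (13*(√2*√4))*8 = (13*(√2*2))*8 = (13*(2*√2))*8 = (26*√2)*8 = 208*√2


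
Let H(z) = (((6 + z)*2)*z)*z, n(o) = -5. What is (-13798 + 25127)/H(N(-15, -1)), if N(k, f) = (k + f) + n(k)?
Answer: -11329/13230 ≈ -0.85631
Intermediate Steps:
N(k, f) = -5 + f + k (N(k, f) = (k + f) - 5 = (f + k) - 5 = -5 + f + k)
H(z) = z²*(12 + 2*z) (H(z) = ((12 + 2*z)*z)*z = (z*(12 + 2*z))*z = z²*(12 + 2*z))
(-13798 + 25127)/H(N(-15, -1)) = (-13798 + 25127)/((2*(-5 - 1 - 15)²*(6 + (-5 - 1 - 15)))) = 11329/((2*(-21)²*(6 - 21))) = 11329/((2*441*(-15))) = 11329/(-13230) = 11329*(-1/13230) = -11329/13230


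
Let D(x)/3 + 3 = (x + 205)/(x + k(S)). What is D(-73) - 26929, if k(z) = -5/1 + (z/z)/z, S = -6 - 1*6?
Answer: -25245658/937 ≈ -26943.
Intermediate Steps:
S = -12 (S = -6 - 6 = -12)
k(z) = -5 + 1/z (k(z) = -5*1 + 1/z = -5 + 1/z)
D(x) = -9 + 3*(205 + x)/(-61/12 + x) (D(x) = -9 + 3*((x + 205)/(x + (-5 + 1/(-12)))) = -9 + 3*((205 + x)/(x + (-5 - 1/12))) = -9 + 3*((205 + x)/(x - 61/12)) = -9 + 3*((205 + x)/(-61/12 + x)) = -9 + 3*(205 + x)/(-61/12 + x))
D(-73) - 26929 = 9*(-881 + 8*(-73))/(61 - 12*(-73)) - 26929 = 9*(-881 - 584)/(61 + 876) - 26929 = 9*(-1465)/937 - 26929 = 9*(1/937)*(-1465) - 26929 = -13185/937 - 26929 = -25245658/937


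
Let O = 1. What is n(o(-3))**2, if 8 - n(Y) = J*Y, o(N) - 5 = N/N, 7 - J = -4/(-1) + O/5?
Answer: 1936/25 ≈ 77.440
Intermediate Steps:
J = 14/5 (J = 7 - (-4/(-1) + 1/5) = 7 - (-4*(-1) + 1*(1/5)) = 7 - (4 + 1/5) = 7 - 1*21/5 = 7 - 21/5 = 14/5 ≈ 2.8000)
o(N) = 6 (o(N) = 5 + N/N = 5 + 1 = 6)
n(Y) = 8 - 14*Y/5
n(o(-3))**2 = (8 - 14/5*6)**2 = (8 - 84/5)**2 = (-44/5)**2 = 1936/25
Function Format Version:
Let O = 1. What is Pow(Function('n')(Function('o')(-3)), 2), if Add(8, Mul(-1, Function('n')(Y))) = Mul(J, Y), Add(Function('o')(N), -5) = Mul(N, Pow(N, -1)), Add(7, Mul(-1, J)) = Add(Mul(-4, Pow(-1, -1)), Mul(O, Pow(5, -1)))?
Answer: Rational(1936, 25) ≈ 77.440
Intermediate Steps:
J = Rational(14, 5) (J = Add(7, Mul(-1, Add(Mul(-4, Pow(-1, -1)), Mul(1, Pow(5, -1))))) = Add(7, Mul(-1, Add(Mul(-4, -1), Mul(1, Rational(1, 5))))) = Add(7, Mul(-1, Add(4, Rational(1, 5)))) = Add(7, Mul(-1, Rational(21, 5))) = Add(7, Rational(-21, 5)) = Rational(14, 5) ≈ 2.8000)
Function('o')(N) = 6 (Function('o')(N) = Add(5, Mul(N, Pow(N, -1))) = Add(5, 1) = 6)
Function('n')(Y) = Add(8, Mul(Rational(-14, 5), Y)) (Function('n')(Y) = Add(8, Mul(-1, Mul(Rational(14, 5), Y))) = Add(8, Mul(Rational(-14, 5), Y)))
Pow(Function('n')(Function('o')(-3)), 2) = Pow(Add(8, Mul(Rational(-14, 5), 6)), 2) = Pow(Add(8, Rational(-84, 5)), 2) = Pow(Rational(-44, 5), 2) = Rational(1936, 25)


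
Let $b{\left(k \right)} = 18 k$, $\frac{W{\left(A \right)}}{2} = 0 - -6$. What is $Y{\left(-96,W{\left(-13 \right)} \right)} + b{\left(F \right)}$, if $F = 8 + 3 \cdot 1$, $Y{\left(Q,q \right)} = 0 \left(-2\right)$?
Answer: $198$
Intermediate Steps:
$W{\left(A \right)} = 12$ ($W{\left(A \right)} = 2 \left(0 - -6\right) = 2 \left(0 + 6\right) = 2 \cdot 6 = 12$)
$Y{\left(Q,q \right)} = 0$
$F = 11$ ($F = 8 + 3 = 11$)
$Y{\left(-96,W{\left(-13 \right)} \right)} + b{\left(F \right)} = 0 + 18 \cdot 11 = 0 + 198 = 198$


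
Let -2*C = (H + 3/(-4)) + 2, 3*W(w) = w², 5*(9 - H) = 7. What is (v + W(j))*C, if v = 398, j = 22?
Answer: -49501/20 ≈ -2475.1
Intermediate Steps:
H = 38/5 (H = 9 - ⅕*7 = 9 - 7/5 = 38/5 ≈ 7.6000)
W(w) = w²/3
C = -177/40 (C = -((38/5 + 3/(-4)) + 2)/2 = -((38/5 + 3*(-¼)) + 2)/2 = -((38/5 - ¾) + 2)/2 = -(137/20 + 2)/2 = -½*177/20 = -177/40 ≈ -4.4250)
(v + W(j))*C = (398 + (⅓)*22²)*(-177/40) = (398 + (⅓)*484)*(-177/40) = (398 + 484/3)*(-177/40) = (1678/3)*(-177/40) = -49501/20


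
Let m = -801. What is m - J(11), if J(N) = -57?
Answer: -744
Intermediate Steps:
m - J(11) = -801 - 1*(-57) = -801 + 57 = -744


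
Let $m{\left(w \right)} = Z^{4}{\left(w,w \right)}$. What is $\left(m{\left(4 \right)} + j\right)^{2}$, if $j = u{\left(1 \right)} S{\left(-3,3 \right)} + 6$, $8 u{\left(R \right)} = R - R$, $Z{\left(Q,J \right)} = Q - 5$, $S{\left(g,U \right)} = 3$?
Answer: $49$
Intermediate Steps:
$Z{\left(Q,J \right)} = -5 + Q$
$u{\left(R \right)} = 0$ ($u{\left(R \right)} = \frac{R - R}{8} = \frac{1}{8} \cdot 0 = 0$)
$j = 6$ ($j = 0 \cdot 3 + 6 = 0 + 6 = 6$)
$m{\left(w \right)} = \left(-5 + w\right)^{4}$
$\left(m{\left(4 \right)} + j\right)^{2} = \left(\left(-5 + 4\right)^{4} + 6\right)^{2} = \left(\left(-1\right)^{4} + 6\right)^{2} = \left(1 + 6\right)^{2} = 7^{2} = 49$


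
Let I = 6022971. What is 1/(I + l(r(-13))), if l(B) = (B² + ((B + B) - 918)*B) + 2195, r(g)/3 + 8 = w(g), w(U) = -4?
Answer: 1/6062102 ≈ 1.6496e-7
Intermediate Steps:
r(g) = -36 (r(g) = -24 + 3*(-4) = -24 - 12 = -36)
l(B) = 2195 + B² + B*(-918 + 2*B) (l(B) = (B² + (2*B - 918)*B) + 2195 = (B² + (-918 + 2*B)*B) + 2195 = (B² + B*(-918 + 2*B)) + 2195 = 2195 + B² + B*(-918 + 2*B))
1/(I + l(r(-13))) = 1/(6022971 + (2195 - 918*(-36) + 3*(-36)²)) = 1/(6022971 + (2195 + 33048 + 3*1296)) = 1/(6022971 + (2195 + 33048 + 3888)) = 1/(6022971 + 39131) = 1/6062102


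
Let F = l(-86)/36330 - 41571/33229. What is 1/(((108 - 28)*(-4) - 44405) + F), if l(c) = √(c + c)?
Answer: -332561342719919168100/14874222102610548624786787 - 409330273485*I*√43/14874222102610548624786787 ≈ -2.2358e-5 - 1.8046e-13*I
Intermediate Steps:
l(c) = √2*√c (l(c) = √(2*c) = √2*√c)
F = -41571/33229 + I*√43/18165 (F = (√2*√(-86))/36330 - 41571/33229 = (√2*(I*√86))*(1/36330) - 41571*1/33229 = (2*I*√43)*(1/36330) - 41571/33229 = I*√43/18165 - 41571/33229 = -41571/33229 + I*√43/18165 ≈ -1.251 + 0.00036099*I)
1/(((108 - 28)*(-4) - 44405) + F) = 1/(((108 - 28)*(-4) - 44405) + (-41571/33229 + I*√43/18165)) = 1/((80*(-4) - 44405) + (-41571/33229 + I*√43/18165)) = 1/((-320 - 44405) + (-41571/33229 + I*√43/18165)) = 1/(-44725 + (-41571/33229 + I*√43/18165)) = 1/(-1486208596/33229 + I*√43/18165)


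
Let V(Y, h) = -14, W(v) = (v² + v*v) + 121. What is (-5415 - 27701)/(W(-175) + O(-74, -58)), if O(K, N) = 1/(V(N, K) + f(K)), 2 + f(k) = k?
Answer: -2980440/5523389 ≈ -0.53960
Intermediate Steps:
W(v) = 121 + 2*v² (W(v) = (v² + v²) + 121 = 2*v² + 121 = 121 + 2*v²)
f(k) = -2 + k
O(K, N) = 1/(-16 + K) (O(K, N) = 1/(-14 + (-2 + K)) = 1/(-16 + K))
(-5415 - 27701)/(W(-175) + O(-74, -58)) = (-5415 - 27701)/((121 + 2*(-175)²) + 1/(-16 - 74)) = -33116/((121 + 2*30625) + 1/(-90)) = -33116/((121 + 61250) - 1/90) = -33116/(61371 - 1/90) = -33116/5523389/90 = -33116*90/5523389 = -2980440/5523389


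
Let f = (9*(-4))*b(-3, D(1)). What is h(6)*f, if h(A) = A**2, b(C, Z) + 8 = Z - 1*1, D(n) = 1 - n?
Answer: 11664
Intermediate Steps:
b(C, Z) = -9 + Z (b(C, Z) = -8 + (Z - 1*1) = -8 + (Z - 1) = -8 + (-1 + Z) = -9 + Z)
f = 324 (f = (9*(-4))*(-9 + (1 - 1*1)) = -36*(-9 + (1 - 1)) = -36*(-9 + 0) = -36*(-9) = 324)
h(6)*f = 6**2*324 = 36*324 = 11664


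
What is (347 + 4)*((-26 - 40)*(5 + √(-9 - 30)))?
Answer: -115830 - 23166*I*√39 ≈ -1.1583e+5 - 1.4467e+5*I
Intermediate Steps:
(347 + 4)*((-26 - 40)*(5 + √(-9 - 30))) = 351*(-66*(5 + √(-39))) = 351*(-66*(5 + I*√39)) = 351*(-330 - 66*I*√39) = -115830 - 23166*I*√39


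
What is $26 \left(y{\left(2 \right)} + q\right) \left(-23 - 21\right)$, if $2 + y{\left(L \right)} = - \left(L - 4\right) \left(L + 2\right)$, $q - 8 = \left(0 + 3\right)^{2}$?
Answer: $-26312$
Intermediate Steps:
$q = 17$ ($q = 8 + \left(0 + 3\right)^{2} = 8 + 3^{2} = 8 + 9 = 17$)
$y{\left(L \right)} = -2 - \left(-4 + L\right) \left(2 + L\right)$ ($y{\left(L \right)} = -2 - \left(L - 4\right) \left(L + 2\right) = -2 - \left(-4 + L\right) \left(2 + L\right)$)
$26 \left(y{\left(2 \right)} + q\right) \left(-23 - 21\right) = 26 \left(\left(6 - 2^{2} + 2 \cdot 2\right) + 17\right) \left(-23 - 21\right) = 26 \left(\left(6 - 4 + 4\right) + 17\right) \left(-23 - 21\right) = 26 \left(\left(6 - 4 + 4\right) + 17\right) \left(-44\right) = 26 \left(6 + 17\right) \left(-44\right) = 26 \cdot 23 \left(-44\right) = 598 \left(-44\right) = -26312$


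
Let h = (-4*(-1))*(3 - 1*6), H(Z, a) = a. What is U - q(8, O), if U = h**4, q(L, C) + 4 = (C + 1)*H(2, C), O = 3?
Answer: 20728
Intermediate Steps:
h = -12 (h = 4*(3 - 6) = 4*(-3) = -12)
q(L, C) = -4 + C*(1 + C) (q(L, C) = -4 + (C + 1)*C = -4 + (1 + C)*C = -4 + C*(1 + C))
U = 20736 (U = (-12)**4 = 20736)
U - q(8, O) = 20736 - (-4 + 3 + 3**2) = 20736 - (-4 + 3 + 9) = 20736 - 1*8 = 20736 - 8 = 20728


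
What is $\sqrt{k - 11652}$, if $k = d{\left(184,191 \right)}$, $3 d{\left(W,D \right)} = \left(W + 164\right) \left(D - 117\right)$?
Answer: $2 i \sqrt{767} \approx 55.39 i$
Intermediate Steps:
$d{\left(W,D \right)} = \frac{\left(-117 + D\right) \left(164 + W\right)}{3}$ ($d{\left(W,D \right)} = \frac{\left(W + 164\right) \left(D - 117\right)}{3} = \frac{\left(164 + W\right) \left(-117 + D\right)}{3} = \frac{\left(-117 + D\right) \left(164 + W\right)}{3}$)
$k = 8584$ ($k = -6396 - 7176 + \frac{164}{3} \cdot 191 + \frac{1}{3} \cdot 191 \cdot 184 = -6396 - 7176 + \frac{31324}{3} + \frac{35144}{3} = 8584$)
$\sqrt{k - 11652} = \sqrt{8584 - 11652} = \sqrt{-3068} = 2 i \sqrt{767}$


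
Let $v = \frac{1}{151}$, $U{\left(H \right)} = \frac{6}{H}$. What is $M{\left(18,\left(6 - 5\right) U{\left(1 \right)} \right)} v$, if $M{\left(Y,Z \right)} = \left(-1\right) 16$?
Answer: $- \frac{16}{151} \approx -0.10596$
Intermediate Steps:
$M{\left(Y,Z \right)} = -16$
$v = \frac{1}{151} \approx 0.0066225$
$M{\left(18,\left(6 - 5\right) U{\left(1 \right)} \right)} v = \left(-16\right) \frac{1}{151} = - \frac{16}{151}$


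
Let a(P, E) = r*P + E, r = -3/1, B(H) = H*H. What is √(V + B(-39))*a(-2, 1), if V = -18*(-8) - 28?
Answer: 7*√1637 ≈ 283.22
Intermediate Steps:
B(H) = H²
r = -3 (r = -3*1 = -3)
V = 116 (V = 144 - 28 = 116)
a(P, E) = E - 3*P (a(P, E) = -3*P + E = E - 3*P)
√(V + B(-39))*a(-2, 1) = √(116 + (-39)²)*(1 - 3*(-2)) = √(116 + 1521)*(1 + 6) = √1637*7 = 7*√1637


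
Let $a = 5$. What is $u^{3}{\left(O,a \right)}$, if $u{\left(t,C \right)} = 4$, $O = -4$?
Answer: $64$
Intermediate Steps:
$u^{3}{\left(O,a \right)} = 4^{3} = 64$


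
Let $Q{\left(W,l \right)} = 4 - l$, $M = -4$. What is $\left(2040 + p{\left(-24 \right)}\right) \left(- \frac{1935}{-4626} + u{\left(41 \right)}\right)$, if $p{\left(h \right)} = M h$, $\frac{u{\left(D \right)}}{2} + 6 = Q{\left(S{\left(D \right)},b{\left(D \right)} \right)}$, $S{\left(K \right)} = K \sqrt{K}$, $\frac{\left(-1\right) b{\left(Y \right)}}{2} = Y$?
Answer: $\frac{88061940}{257} \approx 3.4265 \cdot 10^{5}$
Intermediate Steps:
$b{\left(Y \right)} = - 2 Y$
$S{\left(K \right)} = K^{\frac{3}{2}}$
$u{\left(D \right)} = -4 + 4 D$ ($u{\left(D \right)} = -12 + 2 \left(4 - - 2 D\right) = -12 + 2 \left(4 + 2 D\right) = -12 + \left(8 + 4 D\right) = -4 + 4 D$)
$p{\left(h \right)} = - 4 h$
$\left(2040 + p{\left(-24 \right)}\right) \left(- \frac{1935}{-4626} + u{\left(41 \right)}\right) = \left(2040 - -96\right) \left(- \frac{1935}{-4626} + \left(-4 + 4 \cdot 41\right)\right) = \left(2040 + 96\right) \left(\left(-1935\right) \left(- \frac{1}{4626}\right) + \left(-4 + 164\right)\right) = 2136 \left(\frac{215}{514} + 160\right) = 2136 \cdot \frac{82455}{514} = \frac{88061940}{257}$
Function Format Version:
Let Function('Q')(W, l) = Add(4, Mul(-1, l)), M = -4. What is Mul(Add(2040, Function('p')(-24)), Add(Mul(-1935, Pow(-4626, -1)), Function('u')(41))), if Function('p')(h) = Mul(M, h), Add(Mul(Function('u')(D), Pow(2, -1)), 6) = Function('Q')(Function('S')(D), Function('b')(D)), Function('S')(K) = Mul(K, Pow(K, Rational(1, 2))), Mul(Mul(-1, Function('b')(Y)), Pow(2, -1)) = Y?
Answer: Rational(88061940, 257) ≈ 3.4265e+5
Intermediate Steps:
Function('b')(Y) = Mul(-2, Y)
Function('S')(K) = Pow(K, Rational(3, 2))
Function('u')(D) = Add(-4, Mul(4, D)) (Function('u')(D) = Add(-12, Mul(2, Add(4, Mul(-1, Mul(-2, D))))) = Add(-12, Mul(2, Add(4, Mul(2, D)))) = Add(-12, Add(8, Mul(4, D))) = Add(-4, Mul(4, D)))
Function('p')(h) = Mul(-4, h)
Mul(Add(2040, Function('p')(-24)), Add(Mul(-1935, Pow(-4626, -1)), Function('u')(41))) = Mul(Add(2040, Mul(-4, -24)), Add(Mul(-1935, Pow(-4626, -1)), Add(-4, Mul(4, 41)))) = Mul(Add(2040, 96), Add(Mul(-1935, Rational(-1, 4626)), Add(-4, 164))) = Mul(2136, Add(Rational(215, 514), 160)) = Mul(2136, Rational(82455, 514)) = Rational(88061940, 257)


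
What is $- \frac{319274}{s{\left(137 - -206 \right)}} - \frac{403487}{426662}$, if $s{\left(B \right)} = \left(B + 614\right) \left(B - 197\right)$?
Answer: $- \frac{96299047001}{29807033982} \approx -3.2307$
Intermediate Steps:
$s{\left(B \right)} = \left(-197 + B\right) \left(614 + B\right)$ ($s{\left(B \right)} = \left(614 + B\right) \left(-197 + B\right) = \left(-197 + B\right) \left(614 + B\right)$)
$- \frac{319274}{s{\left(137 - -206 \right)}} - \frac{403487}{426662} = - \frac{319274}{-120958 + \left(137 - -206\right)^{2} + 417 \left(137 - -206\right)} - \frac{403487}{426662} = - \frac{319274}{-120958 + \left(137 + 206\right)^{2} + 417 \left(137 + 206\right)} - \frac{403487}{426662} = - \frac{319274}{-120958 + 343^{2} + 417 \cdot 343} - \frac{403487}{426662} = - \frac{319274}{-120958 + 117649 + 143031} - \frac{403487}{426662} = - \frac{319274}{139722} - \frac{403487}{426662} = \left(-319274\right) \frac{1}{139722} - \frac{403487}{426662} = - \frac{159637}{69861} - \frac{403487}{426662} = - \frac{96299047001}{29807033982}$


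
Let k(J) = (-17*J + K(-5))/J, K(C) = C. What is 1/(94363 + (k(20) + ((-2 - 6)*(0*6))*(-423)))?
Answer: 4/377383 ≈ 1.0599e-5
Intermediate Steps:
k(J) = (-5 - 17*J)/J (k(J) = (-17*J - 5)/J = (-5 - 17*J)/J)
1/(94363 + (k(20) + ((-2 - 6)*(0*6))*(-423))) = 1/(94363 + ((-17 - 5/20) + ((-2 - 6)*(0*6))*(-423))) = 1/(94363 + ((-17 - 5*1/20) - 8*0*(-423))) = 1/(94363 + ((-17 - ¼) + 0*(-423))) = 1/(94363 + (-69/4 + 0)) = 1/(94363 - 69/4) = 1/(377383/4) = 4/377383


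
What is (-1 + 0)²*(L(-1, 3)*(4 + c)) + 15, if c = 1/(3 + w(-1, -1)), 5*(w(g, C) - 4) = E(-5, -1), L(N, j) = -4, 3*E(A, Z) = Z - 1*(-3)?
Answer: -167/107 ≈ -1.5607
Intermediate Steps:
E(A, Z) = 1 + Z/3 (E(A, Z) = (Z - 1*(-3))/3 = (Z + 3)/3 = (3 + Z)/3 = 1 + Z/3)
w(g, C) = 62/15 (w(g, C) = 4 + (1 + (⅓)*(-1))/5 = 4 + (1 - ⅓)/5 = 4 + (⅕)*(⅔) = 4 + 2/15 = 62/15)
c = 15/107 (c = 1/(3 + 62/15) = 1/(107/15) = 15/107 ≈ 0.14019)
(-1 + 0)²*(L(-1, 3)*(4 + c)) + 15 = (-1 + 0)²*(-4*(4 + 15/107)) + 15 = (-1)²*(-4*443/107) + 15 = 1*(-1772/107) + 15 = -1772/107 + 15 = -167/107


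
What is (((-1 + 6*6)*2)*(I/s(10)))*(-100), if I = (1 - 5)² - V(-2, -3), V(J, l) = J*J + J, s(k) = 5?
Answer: -19600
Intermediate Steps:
V(J, l) = J + J² (V(J, l) = J² + J = J + J²)
I = 14 (I = (1 - 5)² - (-2)*(1 - 2) = (-4)² - (-2)*(-1) = 16 - 1*2 = 16 - 2 = 14)
(((-1 + 6*6)*2)*(I/s(10)))*(-100) = (((-1 + 6*6)*2)*(14/5))*(-100) = (((-1 + 36)*2)*(14*(⅕)))*(-100) = ((35*2)*(14/5))*(-100) = (70*(14/5))*(-100) = 196*(-100) = -19600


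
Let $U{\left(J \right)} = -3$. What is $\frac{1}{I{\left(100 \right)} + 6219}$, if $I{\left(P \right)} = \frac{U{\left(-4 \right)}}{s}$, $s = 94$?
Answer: $\frac{94}{584583} \approx 0.0001608$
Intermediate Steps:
$I{\left(P \right)} = - \frac{3}{94}$
$\frac{1}{I{\left(100 \right)} + 6219} = \frac{1}{- \frac{3}{94} + 6219} = \frac{1}{\frac{584583}{94}} = \frac{94}{584583}$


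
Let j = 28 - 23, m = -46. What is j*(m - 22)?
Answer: -340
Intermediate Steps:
j = 5
j*(m - 22) = 5*(-46 - 22) = 5*(-68) = -340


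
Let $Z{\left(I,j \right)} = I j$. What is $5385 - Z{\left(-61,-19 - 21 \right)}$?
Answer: $2945$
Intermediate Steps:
$5385 - Z{\left(-61,-19 - 21 \right)} = 5385 - - 61 \left(-19 - 21\right) = 5385 - \left(-61\right) \left(-40\right) = 5385 - 2440 = 2945$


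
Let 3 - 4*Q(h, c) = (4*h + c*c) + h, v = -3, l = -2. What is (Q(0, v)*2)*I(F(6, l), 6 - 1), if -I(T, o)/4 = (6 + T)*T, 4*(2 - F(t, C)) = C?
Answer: 255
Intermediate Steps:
F(t, C) = 2 - C/4
I(T, o) = -4*T*(6 + T) (I(T, o) = -4*(6 + T)*T = -4*T*(6 + T))
Q(h, c) = 3/4 - 5*h/4 - c**2/4 (Q(h, c) = 3/4 - ((4*h + c*c) + h)/4 = 3/4 - ((4*h + c**2) + h)/4 = 3/4 - ((c**2 + 4*h) + h)/4 = 3/4 - (c**2 + 5*h)/4 = 3/4 + (-5*h/4 - c**2/4) = 3/4 - 5*h/4 - c**2/4)
(Q(0, v)*2)*I(F(6, l), 6 - 1) = ((3/4 - 5/4*0 - 1/4*(-3)**2)*2)*(-4*(2 - 1/4*(-2))*(6 + (2 - 1/4*(-2)))) = ((3/4 + 0 - 1/4*9)*2)*(-4*(2 + 1/2)*(6 + (2 + 1/2))) = ((3/4 + 0 - 9/4)*2)*(-4*5/2*(6 + 5/2)) = (-3/2*2)*(-4*5/2*17/2) = -3*(-85) = 255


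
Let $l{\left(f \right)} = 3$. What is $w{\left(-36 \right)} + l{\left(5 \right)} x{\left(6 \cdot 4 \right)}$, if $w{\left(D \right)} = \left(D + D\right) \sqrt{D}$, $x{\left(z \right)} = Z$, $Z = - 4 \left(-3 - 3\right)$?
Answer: $72 - 432 i \approx 72.0 - 432.0 i$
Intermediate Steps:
$Z = 24$ ($Z = \left(-4\right) \left(-6\right) = 24$)
$x{\left(z \right)} = 24$
$w{\left(D \right)} = 2 D^{\frac{3}{2}}$ ($w{\left(D \right)} = 2 D \sqrt{D} = 2 D^{\frac{3}{2}}$)
$w{\left(-36 \right)} + l{\left(5 \right)} x{\left(6 \cdot 4 \right)} = 2 \left(-36\right)^{\frac{3}{2}} + 3 \cdot 24 = 2 \left(- 216 i\right) + 72 = - 432 i + 72 = 72 - 432 i$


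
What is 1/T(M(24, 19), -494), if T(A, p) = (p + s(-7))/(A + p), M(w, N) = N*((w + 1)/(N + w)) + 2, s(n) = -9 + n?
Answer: 20681/21930 ≈ 0.94305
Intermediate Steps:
M(w, N) = 2 + N*(1 + w)/(N + w) (M(w, N) = N*((1 + w)/(N + w)) + 2 = N*(1 + w)/(N + w) + 2 = 2 + N*(1 + w)/(N + w))
T(A, p) = (-16 + p)/(A + p) (T(A, p) = (p + (-9 - 7))/(A + p) = (p - 16)/(A + p) = (-16 + p)/(A + p))
1/T(M(24, 19), -494) = 1/((-16 - 494)/((2*24 + 3*19 + 19*24)/(19 + 24) - 494)) = 1/(-510/((48 + 57 + 456)/43 - 494)) = 1/(-510/((1/43)*561 - 494)) = 1/(-510/(561/43 - 494)) = 1/(-510/(-20681/43)) = 1/(-43/20681*(-510)) = 1/(21930/20681) = 20681/21930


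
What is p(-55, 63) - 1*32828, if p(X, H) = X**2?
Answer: -29803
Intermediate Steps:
p(-55, 63) - 1*32828 = (-55)**2 - 1*32828 = 3025 - 32828 = -29803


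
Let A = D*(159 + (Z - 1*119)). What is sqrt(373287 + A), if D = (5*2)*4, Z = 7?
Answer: sqrt(375167) ≈ 612.51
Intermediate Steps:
D = 40 (D = 10*4 = 40)
A = 1880 (A = 40*(159 + (7 - 1*119)) = 40*(159 + (7 - 119)) = 40*(159 - 112) = 40*47 = 1880)
sqrt(373287 + A) = sqrt(373287 + 1880) = sqrt(375167)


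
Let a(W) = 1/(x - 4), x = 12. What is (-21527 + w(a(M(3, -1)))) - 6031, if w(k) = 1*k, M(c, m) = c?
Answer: -220463/8 ≈ -27558.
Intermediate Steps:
a(W) = ⅛ (a(W) = 1/(12 - 4) = 1/8 = ⅛)
w(k) = k
(-21527 + w(a(M(3, -1)))) - 6031 = (-21527 + ⅛) - 6031 = -172215/8 - 6031 = -220463/8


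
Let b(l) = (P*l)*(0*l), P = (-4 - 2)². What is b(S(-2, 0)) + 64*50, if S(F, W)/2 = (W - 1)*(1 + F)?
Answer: 3200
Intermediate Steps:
S(F, W) = 2*(1 + F)*(-1 + W) (S(F, W) = 2*((W - 1)*(1 + F)) = 2*((-1 + W)*(1 + F)) = 2*((1 + F)*(-1 + W)) = 2*(1 + F)*(-1 + W))
P = 36 (P = (-6)² = 36)
b(l) = 0 (b(l) = (36*l)*(0*l) = (36*l)*0 = 0)
b(S(-2, 0)) + 64*50 = 0 + 64*50 = 0 + 3200 = 3200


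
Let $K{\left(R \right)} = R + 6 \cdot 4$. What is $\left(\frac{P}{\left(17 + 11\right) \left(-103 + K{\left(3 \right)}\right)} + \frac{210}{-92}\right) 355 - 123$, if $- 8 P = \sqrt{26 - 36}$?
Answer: $- \frac{42933}{46} + \frac{355 i \sqrt{10}}{17024} \approx -933.33 + 0.065943 i$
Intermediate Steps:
$K{\left(R \right)} = 24 + R$ ($K{\left(R \right)} = R + 24 = 24 + R$)
$P = - \frac{i \sqrt{10}}{8}$ ($P = - \frac{\sqrt{26 - 36}}{8} = - \frac{\sqrt{-10}}{8} = - \frac{i \sqrt{10}}{8} \approx - 0.39528 i$)
$\left(\frac{P}{\left(17 + 11\right) \left(-103 + K{\left(3 \right)}\right)} + \frac{210}{-92}\right) 355 - 123 = \left(\frac{\left(- \frac{1}{8}\right) i \sqrt{10}}{\left(17 + 11\right) \left(-103 + \left(24 + 3\right)\right)} + \frac{210}{-92}\right) 355 - 123 = \left(\frac{\left(- \frac{1}{8}\right) i \sqrt{10}}{28 \left(-103 + 27\right)} + 210 \left(- \frac{1}{92}\right)\right) 355 - 123 = \left(\frac{\left(- \frac{1}{8}\right) i \sqrt{10}}{28 \left(-76\right)} - \frac{105}{46}\right) 355 - 123 = \left(\frac{\left(- \frac{1}{8}\right) i \sqrt{10}}{-2128} - \frac{105}{46}\right) 355 - 123 = \left(- \frac{i \sqrt{10}}{8} \left(- \frac{1}{2128}\right) - \frac{105}{46}\right) 355 - 123 = \left(\frac{i \sqrt{10}}{17024} - \frac{105}{46}\right) 355 - 123 = \left(- \frac{105}{46} + \frac{i \sqrt{10}}{17024}\right) 355 - 123 = \left(- \frac{37275}{46} + \frac{355 i \sqrt{10}}{17024}\right) - 123 = - \frac{42933}{46} + \frac{355 i \sqrt{10}}{17024}$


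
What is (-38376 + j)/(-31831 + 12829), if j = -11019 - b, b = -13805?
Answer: 17795/9501 ≈ 1.8730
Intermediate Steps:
j = 2786 (j = -11019 - 1*(-13805) = -11019 + 13805 = 2786)
(-38376 + j)/(-31831 + 12829) = (-38376 + 2786)/(-31831 + 12829) = -35590/(-19002) = -35590*(-1/19002) = 17795/9501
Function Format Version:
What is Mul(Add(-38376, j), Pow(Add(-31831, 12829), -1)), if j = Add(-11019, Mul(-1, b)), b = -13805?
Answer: Rational(17795, 9501) ≈ 1.8730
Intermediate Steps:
j = 2786 (j = Add(-11019, Mul(-1, -13805)) = Add(-11019, 13805) = 2786)
Mul(Add(-38376, j), Pow(Add(-31831, 12829), -1)) = Mul(Add(-38376, 2786), Pow(Add(-31831, 12829), -1)) = Mul(-35590, Pow(-19002, -1)) = Mul(-35590, Rational(-1, 19002)) = Rational(17795, 9501)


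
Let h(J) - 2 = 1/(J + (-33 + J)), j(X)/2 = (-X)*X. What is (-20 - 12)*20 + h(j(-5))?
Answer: -84855/133 ≈ -638.01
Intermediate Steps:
j(X) = -2*X² (j(X) = 2*((-X)*X) = 2*(-X²) = -2*X²)
h(J) = 2 + 1/(-33 + 2*J) (h(J) = 2 + 1/(J + (-33 + J)) = 2 + 1/(-33 + 2*J))
(-20 - 12)*20 + h(j(-5)) = (-20 - 12)*20 + (-65 + 4*(-2*(-5)²))/(-33 + 2*(-2*(-5)²)) = -32*20 + (-65 + 4*(-2*25))/(-33 + 2*(-2*25)) = -640 + (-65 + 4*(-50))/(-33 + 2*(-50)) = -640 + (-65 - 200)/(-33 - 100) = -640 - 265/(-133) = -640 - 1/133*(-265) = -640 + 265/133 = -84855/133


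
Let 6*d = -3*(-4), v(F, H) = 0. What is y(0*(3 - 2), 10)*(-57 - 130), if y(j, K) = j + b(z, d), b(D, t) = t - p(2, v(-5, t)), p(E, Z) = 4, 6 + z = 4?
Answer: 374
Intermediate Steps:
z = -2 (z = -6 + 4 = -2)
d = 2 (d = (-3*(-4))/6 = (⅙)*12 = 2)
b(D, t) = -4 + t (b(D, t) = t - 1*4 = t - 4 = -4 + t)
y(j, K) = -2 + j (y(j, K) = j + (-4 + 2) = j - 2 = -2 + j)
y(0*(3 - 2), 10)*(-57 - 130) = (-2 + 0*(3 - 2))*(-57 - 130) = (-2 + 0*1)*(-187) = (-2 + 0)*(-187) = -2*(-187) = 374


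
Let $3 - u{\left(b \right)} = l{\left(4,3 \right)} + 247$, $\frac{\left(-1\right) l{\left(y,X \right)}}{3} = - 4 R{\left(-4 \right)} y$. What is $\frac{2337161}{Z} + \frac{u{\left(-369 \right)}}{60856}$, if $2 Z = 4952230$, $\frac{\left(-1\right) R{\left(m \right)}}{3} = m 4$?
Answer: $\frac{33980282199}{37671613610} \approx 0.90201$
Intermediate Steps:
$R{\left(m \right)} = - 12 m$ ($R{\left(m \right)} = - 3 m 4 = - 3 \cdot 4 m = - 12 m$)
$Z = 2476115$ ($Z = \frac{1}{2} \cdot 4952230 = 2476115$)
$l{\left(y,X \right)} = 576 y$ ($l{\left(y,X \right)} = - 3 - 4 \left(\left(-12\right) \left(-4\right)\right) y = - 3 \left(-4\right) 48 y = - 3 \left(- 192 y\right) = 576 y$)
$u{\left(b \right)} = -2548$ ($u{\left(b \right)} = 3 - \left(576 \cdot 4 + 247\right) = 3 - \left(2304 + 247\right) = 3 - 2551 = -2548$)
$\frac{2337161}{Z} + \frac{u{\left(-369 \right)}}{60856} = \frac{2337161}{2476115} - \frac{2548}{60856} = 2337161 \cdot \frac{1}{2476115} - \frac{637}{15214} = \frac{2337161}{2476115} - \frac{637}{15214} = \frac{33980282199}{37671613610}$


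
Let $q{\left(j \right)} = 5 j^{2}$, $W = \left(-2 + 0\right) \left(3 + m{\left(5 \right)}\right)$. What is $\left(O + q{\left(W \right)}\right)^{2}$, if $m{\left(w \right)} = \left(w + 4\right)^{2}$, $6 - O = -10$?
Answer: $19919370496$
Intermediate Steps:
$O = 16$ ($O = 6 - -10 = 6 + 10 = 16$)
$m{\left(w \right)} = \left(4 + w\right)^{2}$
$W = -168$ ($W = \left(-2 + 0\right) \left(3 + \left(4 + 5\right)^{2}\right) = - 2 \left(3 + 9^{2}\right) = - 2 \left(3 + 81\right) = \left(-2\right) 84 = -168$)
$\left(O + q{\left(W \right)}\right)^{2} = \left(16 + 5 \left(-168\right)^{2}\right)^{2} = \left(16 + 5 \cdot 28224\right)^{2} = \left(16 + 141120\right)^{2} = 141136^{2} = 19919370496$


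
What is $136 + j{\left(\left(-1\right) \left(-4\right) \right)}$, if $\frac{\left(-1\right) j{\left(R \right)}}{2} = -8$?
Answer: $152$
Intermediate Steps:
$j{\left(R \right)} = 16$ ($j{\left(R \right)} = \left(-2\right) \left(-8\right) = 16$)
$136 + j{\left(\left(-1\right) \left(-4\right) \right)} = 136 + 16 = 152$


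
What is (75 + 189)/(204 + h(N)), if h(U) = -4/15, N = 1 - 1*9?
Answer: 495/382 ≈ 1.2958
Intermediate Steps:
N = -8 (N = 1 - 9 = -8)
h(U) = -4/15 (h(U) = -4*1/15 = -4/15)
(75 + 189)/(204 + h(N)) = (75 + 189)/(204 - 4/15) = 264/(3056/15) = 264*(15/3056) = 495/382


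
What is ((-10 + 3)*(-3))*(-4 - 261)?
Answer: -5565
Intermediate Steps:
((-10 + 3)*(-3))*(-4 - 261) = -7*(-3)*(-265) = 21*(-265) = -5565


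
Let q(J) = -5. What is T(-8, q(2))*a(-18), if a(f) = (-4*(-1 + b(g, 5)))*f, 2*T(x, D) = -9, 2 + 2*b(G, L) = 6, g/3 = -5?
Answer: -324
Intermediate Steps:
g = -15 (g = 3*(-5) = -15)
b(G, L) = 2 (b(G, L) = -1 + (½)*6 = -1 + 3 = 2)
T(x, D) = -9/2 (T(x, D) = (½)*(-9) = -9/2)
a(f) = -4*f (a(f) = (-4*(-1 + 2))*f = (-4*1)*f = -4*f)
T(-8, q(2))*a(-18) = -(-18)*(-18) = -9/2*72 = -324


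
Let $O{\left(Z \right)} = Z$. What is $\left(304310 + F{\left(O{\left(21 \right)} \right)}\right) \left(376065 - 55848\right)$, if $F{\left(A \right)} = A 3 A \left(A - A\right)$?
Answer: $97445235270$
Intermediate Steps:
$F{\left(A \right)} = 0$ ($F{\left(A \right)} = A 3 A 0 = A 0 = 0$)
$\left(304310 + F{\left(O{\left(21 \right)} \right)}\right) \left(376065 - 55848\right) = \left(304310 + 0\right) \left(376065 - 55848\right) = 304310 \cdot 320217 = 97445235270$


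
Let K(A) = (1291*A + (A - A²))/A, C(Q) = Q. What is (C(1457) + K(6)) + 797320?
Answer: 800063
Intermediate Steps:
K(A) = (-A² + 1292*A)/A
(C(1457) + K(6)) + 797320 = (1457 + (1292 - 1*6)) + 797320 = (1457 + (1292 - 6)) + 797320 = (1457 + 1286) + 797320 = 2743 + 797320 = 800063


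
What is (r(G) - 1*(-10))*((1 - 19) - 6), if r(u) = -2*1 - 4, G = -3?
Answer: -96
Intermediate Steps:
r(u) = -6 (r(u) = -2 - 4 = -6)
(r(G) - 1*(-10))*((1 - 19) - 6) = (-6 - 1*(-10))*((1 - 19) - 6) = (-6 + 10)*(-18 - 6) = 4*(-24) = -96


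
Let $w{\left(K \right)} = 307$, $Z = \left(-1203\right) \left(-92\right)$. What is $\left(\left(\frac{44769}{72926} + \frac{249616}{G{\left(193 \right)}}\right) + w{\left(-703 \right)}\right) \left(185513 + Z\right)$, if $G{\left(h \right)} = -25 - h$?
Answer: $- \frac{1971595599231661}{7948934} \approx -2.4803 \cdot 10^{8}$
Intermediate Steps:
$Z = 110676$
$\left(\left(\frac{44769}{72926} + \frac{249616}{G{\left(193 \right)}}\right) + w{\left(-703 \right)}\right) \left(185513 + Z\right) = \left(\left(\frac{44769}{72926} + \frac{249616}{-25 - 193}\right) + 307\right) \left(185513 + 110676\right) = \left(\left(44769 \cdot \frac{1}{72926} + \frac{249616}{-25 - 193}\right) + 307\right) 296189 = \left(\left(\frac{44769}{72926} + \frac{249616}{-218}\right) + 307\right) 296189 = \left(\left(\frac{44769}{72926} + 249616 \left(- \frac{1}{218}\right)\right) + 307\right) 296189 = \left(\left(\frac{44769}{72926} - \frac{124808}{109}\right) + 307\right) 296189 = \left(- \frac{9096868387}{7948934} + 307\right) 296189 = \left(- \frac{6656545649}{7948934}\right) 296189 = - \frac{1971595599231661}{7948934}$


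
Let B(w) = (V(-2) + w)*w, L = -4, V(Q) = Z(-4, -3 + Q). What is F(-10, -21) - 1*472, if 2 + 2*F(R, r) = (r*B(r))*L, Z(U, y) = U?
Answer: 21577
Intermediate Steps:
V(Q) = -4
B(w) = w*(-4 + w) (B(w) = (-4 + w)*w = w*(-4 + w))
F(R, r) = -1 - 2*r²*(-4 + r) (F(R, r) = -1 + ((r*(r*(-4 + r)))*(-4))/2 = -1 + ((r²*(-4 + r))*(-4))/2 = -1 + (-4*r²*(-4 + r))/2 = -1 - 2*r²*(-4 + r))
F(-10, -21) - 1*472 = (-1 + 2*(-21)²*(4 - 1*(-21))) - 1*472 = (-1 + 2*441*(4 + 21)) - 472 = (-1 + 2*441*25) - 472 = (-1 + 22050) - 472 = 22049 - 472 = 21577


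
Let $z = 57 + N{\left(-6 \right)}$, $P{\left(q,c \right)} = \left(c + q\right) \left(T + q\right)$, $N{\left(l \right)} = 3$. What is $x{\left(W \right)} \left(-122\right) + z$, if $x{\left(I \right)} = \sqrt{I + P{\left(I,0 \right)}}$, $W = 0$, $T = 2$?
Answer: $60$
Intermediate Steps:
$P{\left(q,c \right)} = \left(2 + q\right) \left(c + q\right)$ ($P{\left(q,c \right)} = \left(c + q\right) \left(2 + q\right) = \left(2 + q\right) \left(c + q\right)$)
$z = 60$ ($z = 57 + 3 = 60$)
$x{\left(I \right)} = \sqrt{I^{2} + 3 I}$ ($x{\left(I \right)} = \sqrt{I + \left(I^{2} + 2 \cdot 0 + 2 I + 0 I\right)} = \sqrt{I + \left(I^{2} + 0 + 2 I + 0\right)} = \sqrt{I + \left(I^{2} + 2 I\right)} = \sqrt{I^{2} + 3 I}$)
$x{\left(W \right)} \left(-122\right) + z = \sqrt{0 \left(3 + 0\right)} \left(-122\right) + 60 = \sqrt{0 \cdot 3} \left(-122\right) + 60 = \sqrt{0} \left(-122\right) + 60 = 0 \left(-122\right) + 60 = 0 + 60 = 60$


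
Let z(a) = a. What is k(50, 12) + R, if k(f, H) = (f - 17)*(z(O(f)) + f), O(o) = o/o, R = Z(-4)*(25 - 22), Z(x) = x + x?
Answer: 1659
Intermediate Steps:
Z(x) = 2*x
R = -24 (R = (2*(-4))*(25 - 22) = -8*3 = -24)
O(o) = 1
k(f, H) = (1 + f)*(-17 + f) (k(f, H) = (f - 17)*(1 + f) = (-17 + f)*(1 + f) = (1 + f)*(-17 + f))
k(50, 12) + R = (-17 + 50² - 16*50) - 24 = (-17 + 2500 - 800) - 24 = 1683 - 24 = 1659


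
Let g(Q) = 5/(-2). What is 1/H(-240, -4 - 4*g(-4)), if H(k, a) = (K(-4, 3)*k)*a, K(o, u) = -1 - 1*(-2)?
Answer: -1/1440 ≈ -0.00069444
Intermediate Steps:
K(o, u) = 1 (K(o, u) = -1 + 2 = 1)
g(Q) = -5/2 (g(Q) = 5*(-1/2) = -5/2)
H(k, a) = a*k (H(k, a) = (1*k)*a = k*a = a*k)
1/H(-240, -4 - 4*g(-4)) = 1/((-4 - 4*(-5/2))*(-240)) = 1/((-4 + 10)*(-240)) = 1/(6*(-240)) = 1/(-1440) = -1/1440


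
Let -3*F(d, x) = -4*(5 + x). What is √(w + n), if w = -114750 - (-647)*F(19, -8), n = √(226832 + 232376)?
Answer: √(-117338 + 2*√114802) ≈ 341.56*I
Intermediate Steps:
F(d, x) = 20/3 + 4*x/3 (F(d, x) = -(-4)*(5 + x)/3 = -(-20 - 4*x)/3 = 20/3 + 4*x/3)
n = 2*√114802 (n = √459208 = 2*√114802 ≈ 677.65)
w = -117338 (w = -114750 - (-647)*(20/3 + (4/3)*(-8)) = -114750 - (-647)*(20/3 - 32/3) = -114750 - (-647)*(-4) = -114750 - 1*2588 = -114750 - 2588 = -117338)
√(w + n) = √(-117338 + 2*√114802)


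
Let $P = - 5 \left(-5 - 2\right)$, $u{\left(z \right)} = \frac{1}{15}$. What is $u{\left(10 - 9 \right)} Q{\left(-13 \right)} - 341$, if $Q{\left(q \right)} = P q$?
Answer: $- \frac{1114}{3} \approx -371.33$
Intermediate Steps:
$u{\left(z \right)} = \frac{1}{15}$
$P = 35$ ($P = \left(-5\right) \left(-7\right) = 35$)
$Q{\left(q \right)} = 35 q$
$u{\left(10 - 9 \right)} Q{\left(-13 \right)} - 341 = \frac{35 \left(-13\right)}{15} - 341 = \frac{1}{15} \left(-455\right) - 341 = - \frac{91}{3} - 341 = - \frac{1114}{3}$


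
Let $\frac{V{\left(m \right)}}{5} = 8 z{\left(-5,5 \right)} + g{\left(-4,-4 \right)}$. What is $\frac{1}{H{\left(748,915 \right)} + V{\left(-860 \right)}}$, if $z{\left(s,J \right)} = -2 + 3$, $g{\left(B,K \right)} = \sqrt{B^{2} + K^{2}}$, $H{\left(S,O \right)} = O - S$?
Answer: $\frac{207}{42049} - \frac{20 \sqrt{2}}{42049} \approx 0.0042502$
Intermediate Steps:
$z{\left(s,J \right)} = 1$
$V{\left(m \right)} = 40 + 20 \sqrt{2}$ ($V{\left(m \right)} = 5 \left(8 \cdot 1 + \sqrt{\left(-4\right)^{2} + \left(-4\right)^{2}}\right) = 5 \left(8 + \sqrt{16 + 16}\right) = 5 \left(8 + \sqrt{32}\right) = 5 \left(8 + 4 \sqrt{2}\right) = 40 + 20 \sqrt{2}$)
$\frac{1}{H{\left(748,915 \right)} + V{\left(-860 \right)}} = \frac{1}{\left(915 - 748\right) + \left(40 + 20 \sqrt{2}\right)} = \frac{1}{167 + \left(40 + 20 \sqrt{2}\right)} = \frac{1}{207 + 20 \sqrt{2}}$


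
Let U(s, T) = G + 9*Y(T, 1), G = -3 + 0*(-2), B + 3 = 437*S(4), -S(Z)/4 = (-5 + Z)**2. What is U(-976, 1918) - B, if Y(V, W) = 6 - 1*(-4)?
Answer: 1838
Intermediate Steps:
S(Z) = -4*(-5 + Z)**2
B = -1751 (B = -3 + 437*(-4*(-5 + 4)**2) = -3 + 437*(-4*(-1)**2) = -3 + 437*(-4*1) = -3 + 437*(-4) = -3 - 1748 = -1751)
G = -3 (G = -3 + 0 = -3)
Y(V, W) = 10 (Y(V, W) = 6 + 4 = 10)
U(s, T) = 87 (U(s, T) = -3 + 9*10 = -3 + 90 = 87)
U(-976, 1918) - B = 87 - 1*(-1751) = 87 + 1751 = 1838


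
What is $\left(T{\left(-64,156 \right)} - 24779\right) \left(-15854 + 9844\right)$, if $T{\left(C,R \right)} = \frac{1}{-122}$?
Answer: $\frac{9084232195}{61} \approx 1.4892 \cdot 10^{8}$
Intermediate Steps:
$T{\left(C,R \right)} = - \frac{1}{122}$
$\left(T{\left(-64,156 \right)} - 24779\right) \left(-15854 + 9844\right) = \left(- \frac{1}{122} - 24779\right) \left(-15854 + 9844\right) = \left(- \frac{3023039}{122}\right) \left(-6010\right) = \frac{9084232195}{61}$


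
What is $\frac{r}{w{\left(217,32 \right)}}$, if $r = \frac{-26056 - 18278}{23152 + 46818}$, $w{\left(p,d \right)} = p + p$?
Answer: $- \frac{22167}{15183490} \approx -0.0014599$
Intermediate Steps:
$w{\left(p,d \right)} = 2 p$
$r = - \frac{22167}{34985}$ ($r = - \frac{44334}{69970} = \left(-44334\right) \frac{1}{69970} = - \frac{22167}{34985} \approx -0.63361$)
$\frac{r}{w{\left(217,32 \right)}} = - \frac{22167}{34985 \cdot 2 \cdot 217} = - \frac{22167}{34985 \cdot 434} = \left(- \frac{22167}{34985}\right) \frac{1}{434} = - \frac{22167}{15183490}$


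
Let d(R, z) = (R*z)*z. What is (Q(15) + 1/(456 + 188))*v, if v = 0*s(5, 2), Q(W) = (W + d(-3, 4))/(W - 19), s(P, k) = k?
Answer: 0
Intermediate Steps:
d(R, z) = R*z**2
Q(W) = (-48 + W)/(-19 + W) (Q(W) = (W - 3*4**2)/(W - 19) = (W - 3*16)/(-19 + W) = (W - 48)/(-19 + W) = (-48 + W)/(-19 + W))
v = 0 (v = 0*2 = 0)
(Q(15) + 1/(456 + 188))*v = ((-48 + 15)/(-19 + 15) + 1/(456 + 188))*0 = (-33/(-4) + 1/644)*0 = (-1/4*(-33) + 1/644)*0 = (33/4 + 1/644)*0 = (2657/322)*0 = 0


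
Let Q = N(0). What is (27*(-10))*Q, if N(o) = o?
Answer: 0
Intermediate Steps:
Q = 0
(27*(-10))*Q = (27*(-10))*0 = -270*0 = 0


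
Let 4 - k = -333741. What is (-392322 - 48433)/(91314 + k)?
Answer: -440755/425059 ≈ -1.0369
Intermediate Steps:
k = 333745 (k = 4 - 1*(-333741) = 4 + 333741 = 333745)
(-392322 - 48433)/(91314 + k) = (-392322 - 48433)/(91314 + 333745) = -440755/425059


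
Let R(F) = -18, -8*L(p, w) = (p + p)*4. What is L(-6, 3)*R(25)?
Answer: -108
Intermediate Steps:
L(p, w) = -p (L(p, w) = -(p + p)*4/8 = -2*p*4/8 = -p)
L(-6, 3)*R(25) = -1*(-6)*(-18) = 6*(-18) = -108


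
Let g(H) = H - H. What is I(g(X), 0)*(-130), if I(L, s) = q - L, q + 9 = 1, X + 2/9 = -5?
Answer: 1040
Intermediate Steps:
X = -47/9 (X = -2/9 - 5 = -47/9 ≈ -5.2222)
q = -8 (q = -9 + 1 = -8)
g(H) = 0
I(L, s) = -8 - L
I(g(X), 0)*(-130) = (-8 - 1*0)*(-130) = (-8 + 0)*(-130) = -8*(-130) = 1040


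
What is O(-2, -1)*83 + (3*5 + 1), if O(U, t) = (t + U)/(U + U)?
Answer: 313/4 ≈ 78.250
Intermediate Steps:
O(U, t) = (U + t)/(2*U) (O(U, t) = (U + t)/((2*U)) = (U + t)*(1/(2*U)) = (U + t)/(2*U))
O(-2, -1)*83 + (3*5 + 1) = ((½)*(-2 - 1)/(-2))*83 + (3*5 + 1) = ((½)*(-½)*(-3))*83 + (15 + 1) = (¾)*83 + 16 = 249/4 + 16 = 313/4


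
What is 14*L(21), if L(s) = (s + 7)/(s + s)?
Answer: 28/3 ≈ 9.3333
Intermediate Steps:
L(s) = (7 + s)/(2*s) (L(s) = (7 + s)/((2*s)) = (7 + s)*(1/(2*s)) = (7 + s)/(2*s))
14*L(21) = 14*((½)*(7 + 21)/21) = 14*((½)*(1/21)*28) = 14*(⅔) = 28/3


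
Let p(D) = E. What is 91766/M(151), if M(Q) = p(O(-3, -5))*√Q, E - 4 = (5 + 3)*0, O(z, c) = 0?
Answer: 45883*√151/302 ≈ 1867.0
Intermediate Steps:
E = 4 (E = 4 + (5 + 3)*0 = 4 + 8*0 = 4 + 0 = 4)
p(D) = 4
M(Q) = 4*√Q
91766/M(151) = 91766/((4*√151)) = 91766*(√151/604) = 45883*√151/302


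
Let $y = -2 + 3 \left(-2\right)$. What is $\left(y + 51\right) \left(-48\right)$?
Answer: $-2064$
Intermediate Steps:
$y = -8$ ($y = -2 - 6 = -8$)
$\left(y + 51\right) \left(-48\right) = \left(-8 + 51\right) \left(-48\right) = 43 \left(-48\right) = -2064$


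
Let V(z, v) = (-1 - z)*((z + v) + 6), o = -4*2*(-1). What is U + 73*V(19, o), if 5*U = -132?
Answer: -241032/5 ≈ -48206.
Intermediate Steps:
U = -132/5 (U = (⅕)*(-132) = -132/5 ≈ -26.400)
o = 8 (o = -8*(-1) = 8)
V(z, v) = (-1 - z)*(6 + v + z) (V(z, v) = (-1 - z)*((v + z) + 6) = (-1 - z)*(6 + v + z))
U + 73*V(19, o) = -132/5 + 73*(-6 - 1*8 - 1*19² - 7*19 - 1*8*19) = -132/5 + 73*(-6 - 8 - 1*361 - 133 - 152) = -132/5 + 73*(-6 - 8 - 361 - 133 - 152) = -132/5 + 73*(-660) = -132/5 - 48180 = -241032/5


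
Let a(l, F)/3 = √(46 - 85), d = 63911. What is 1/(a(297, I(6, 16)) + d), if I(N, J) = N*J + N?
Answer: 63911/4084616272 - 3*I*√39/4084616272 ≈ 1.5647e-5 - 4.5867e-9*I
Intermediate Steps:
I(N, J) = N + J*N (I(N, J) = J*N + N = N + J*N)
a(l, F) = 3*I*√39 (a(l, F) = 3*√(46 - 85) = 3*√(-39) = 3*(I*√39) = 3*I*√39)
1/(a(297, I(6, 16)) + d) = 1/(3*I*√39 + 63911) = 1/(63911 + 3*I*√39)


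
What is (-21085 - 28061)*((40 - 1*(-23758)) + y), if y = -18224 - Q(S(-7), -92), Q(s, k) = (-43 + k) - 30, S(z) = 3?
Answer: -282048894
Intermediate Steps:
Q(s, k) = -73 + k
y = -18059 (y = -18224 - (-73 - 92) = -18224 - 1*(-165) = -18224 + 165 = -18059)
(-21085 - 28061)*((40 - 1*(-23758)) + y) = (-21085 - 28061)*((40 - 1*(-23758)) - 18059) = -49146*((40 + 23758) - 18059) = -49146*(23798 - 18059) = -49146*5739 = -282048894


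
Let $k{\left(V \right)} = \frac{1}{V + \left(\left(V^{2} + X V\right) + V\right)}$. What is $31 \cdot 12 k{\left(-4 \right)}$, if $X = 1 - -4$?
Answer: $-31$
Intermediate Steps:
$X = 5$ ($X = 1 + 4 = 5$)
$k{\left(V \right)} = \frac{1}{V^{2} + 7 V}$ ($k{\left(V \right)} = \frac{1}{V + \left(\left(V^{2} + 5 V\right) + V\right)} = \frac{1}{V + \left(V^{2} + 6 V\right)} = \frac{1}{V^{2} + 7 V}$)
$31 \cdot 12 k{\left(-4 \right)} = 31 \cdot 12 \frac{1}{\left(-4\right) \left(7 - 4\right)} = 372 \left(- \frac{1}{4 \cdot 3}\right) = 372 \left(\left(- \frac{1}{4}\right) \frac{1}{3}\right) = 372 \left(- \frac{1}{12}\right) = -31$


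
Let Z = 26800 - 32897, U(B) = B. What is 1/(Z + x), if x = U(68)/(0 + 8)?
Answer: -2/12177 ≈ -0.00016424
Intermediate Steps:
x = 17/2 (x = 68/(0 + 8) = 68/8 = (⅛)*68 = 17/2 ≈ 8.5000)
Z = -6097
1/(Z + x) = 1/(-6097 + 17/2) = 1/(-12177/2) = -2/12177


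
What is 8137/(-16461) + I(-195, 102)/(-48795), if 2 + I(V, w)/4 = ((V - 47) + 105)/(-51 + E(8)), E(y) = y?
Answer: -5692096463/11512741095 ≈ -0.49442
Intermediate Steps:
I(V, w) = -576/43 - 4*V/43 (I(V, w) = -8 + 4*(((V - 47) + 105)/(-51 + 8)) = -8 + 4*(((-47 + V) + 105)/(-43)) = -8 + 4*((58 + V)*(-1/43)) = -8 + 4*(-58/43 - V/43) = -8 + (-232/43 - 4*V/43) = -576/43 - 4*V/43)
8137/(-16461) + I(-195, 102)/(-48795) = 8137/(-16461) + (-576/43 - 4/43*(-195))/(-48795) = 8137*(-1/16461) + (-576/43 + 780/43)*(-1/48795) = -8137/16461 + (204/43)*(-1/48795) = -8137/16461 - 68/699395 = -5692096463/11512741095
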